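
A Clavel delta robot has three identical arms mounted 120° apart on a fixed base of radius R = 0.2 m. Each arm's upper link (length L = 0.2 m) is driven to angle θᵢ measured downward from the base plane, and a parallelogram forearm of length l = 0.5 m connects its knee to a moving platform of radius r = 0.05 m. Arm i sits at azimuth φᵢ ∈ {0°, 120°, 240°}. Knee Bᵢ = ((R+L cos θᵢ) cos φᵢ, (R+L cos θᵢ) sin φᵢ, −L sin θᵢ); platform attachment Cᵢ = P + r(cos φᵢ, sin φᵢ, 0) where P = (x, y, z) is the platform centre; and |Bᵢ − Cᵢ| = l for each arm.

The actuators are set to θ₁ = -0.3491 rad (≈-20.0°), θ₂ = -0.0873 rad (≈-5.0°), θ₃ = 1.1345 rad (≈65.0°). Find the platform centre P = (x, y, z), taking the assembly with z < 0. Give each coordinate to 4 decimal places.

arm 1 at φ=0.0°: ρ1 = 0.3379;  centre 1 = (0.3379, 0.0000, 0.0684)
centre 2 = (0.3492·cos120.0°, 0.3492·sin120.0°, 0.0174) = (-0.1746, 0.3024, 0.0174)
centre 3 = (0.2345·cos240.0°, 0.2345·sin240.0°, -0.1813) = (-0.1173, -0.2031, -0.1813)
subtract pairs → two planes through P
linear system: -1.0251x+0.6049y = 0.0034−-0.1019z; -0.9104x+-0.4062y = -0.0310−-0.4994z
det = 0.9671;  x = 0.0180+-0.3552z,  y = 0.0361+-0.4333z
quadratic in z: (1.3139)z²+(0.0592)z+(-0.1416)=0, √Δ=0.8648 → z ∈ {-0.3516, 0.3066}; z = -0.3516 (taking z<0)
x = 0.1429, y = 0.1885

(0.1429, 0.1885, -0.3516)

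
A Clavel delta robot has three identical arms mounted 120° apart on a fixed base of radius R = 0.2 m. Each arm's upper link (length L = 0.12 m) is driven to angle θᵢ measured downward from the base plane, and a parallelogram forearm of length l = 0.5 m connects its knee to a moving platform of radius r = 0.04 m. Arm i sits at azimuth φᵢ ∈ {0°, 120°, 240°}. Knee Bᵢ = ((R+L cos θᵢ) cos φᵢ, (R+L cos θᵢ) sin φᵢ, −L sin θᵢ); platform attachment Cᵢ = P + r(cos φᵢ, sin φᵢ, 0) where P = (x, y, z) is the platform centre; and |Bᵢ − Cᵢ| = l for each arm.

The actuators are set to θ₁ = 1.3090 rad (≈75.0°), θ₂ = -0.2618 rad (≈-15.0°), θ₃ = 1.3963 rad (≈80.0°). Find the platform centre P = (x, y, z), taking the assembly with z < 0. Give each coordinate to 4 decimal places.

φ1=0.0°: virtual centre (0.1911, 0.0000, -0.1159), radius l
φ2=120.0°: virtual centre (-0.1380, 0.2389, 0.0311), radius l
φ3=240.0°: virtual centre (-0.0904, -0.1566, -0.1182), radius l
|O₂|²−|O₁|² = 0.0272;  |O₃|²−|O₁|² = -0.0033
[-0.6580 0.4779 0.2939]·P = 0.0272;  [-0.5629 -0.3132 -0.0045]·P = -0.0033
det = 0.4751;  x = -0.0146+0.1892z,  y = 0.0367+-0.3545z
quadratic in z: (1.1615)z²+(0.1280)z+(-0.1929)=0, √Δ=0.9553 → z ∈ {-0.4663, 0.3562}; z = -0.4663 (taking z<0)
x = -0.1028, y = 0.2020

(-0.1028, 0.2020, -0.4663)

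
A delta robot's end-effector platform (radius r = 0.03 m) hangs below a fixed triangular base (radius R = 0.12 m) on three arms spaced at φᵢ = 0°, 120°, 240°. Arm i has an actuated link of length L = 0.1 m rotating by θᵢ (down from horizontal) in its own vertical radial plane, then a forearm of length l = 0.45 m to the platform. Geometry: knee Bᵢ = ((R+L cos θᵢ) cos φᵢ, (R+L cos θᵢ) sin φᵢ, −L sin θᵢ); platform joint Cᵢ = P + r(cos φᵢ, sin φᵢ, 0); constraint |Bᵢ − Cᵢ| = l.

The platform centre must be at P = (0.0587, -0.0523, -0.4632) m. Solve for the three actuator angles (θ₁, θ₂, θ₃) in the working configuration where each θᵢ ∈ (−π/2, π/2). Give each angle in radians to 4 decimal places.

θ₁ = 0.3487, θ₂ = 0.8723, θ₃ = 0.5233

φ1=0.0° → target in arm frame (0.0587, -0.0523)
  A=0.0313, B=-0.4632, C=(l²−L²−A²−y'²−z²)/(2L)=-0.1288
  γ=atan2(-0.4632,0.0313)=-1.5033;  ψ=arccos(-0.2775)=1.8520;  θ1=γ+ψ≈0.3487
rotate P by −φ2: (-0.0746, -0.0247, -0.4632)
  A=0.1646, B=-0.4632, C=(l²−L²−A²−y'²−z²)/(2L)=-0.2489
  θ2 = atan2(B,A) + arccos(C/0.4916) = 0.8723
φ3=240.0° → target in arm frame (0.0159, 0.0770)
  A=0.0741, B=-0.4632, C=(l²−L²−A²−y'²−z²)/(2L)=-0.1673
  γ=atan2(-0.4632,0.0741)=-1.4123;  ψ=arccos(-0.3567)=1.9355;  θ3=γ+ψ≈0.5233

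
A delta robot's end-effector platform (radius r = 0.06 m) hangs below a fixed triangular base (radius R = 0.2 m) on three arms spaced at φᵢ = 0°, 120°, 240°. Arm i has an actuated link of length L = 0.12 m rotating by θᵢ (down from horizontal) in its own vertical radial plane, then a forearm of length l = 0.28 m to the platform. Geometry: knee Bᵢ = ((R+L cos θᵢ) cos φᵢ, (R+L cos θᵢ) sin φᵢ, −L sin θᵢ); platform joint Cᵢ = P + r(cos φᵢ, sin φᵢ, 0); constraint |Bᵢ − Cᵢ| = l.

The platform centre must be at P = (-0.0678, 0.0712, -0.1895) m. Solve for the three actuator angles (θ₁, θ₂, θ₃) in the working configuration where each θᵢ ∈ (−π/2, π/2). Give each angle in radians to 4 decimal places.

θ₁ = 1.1348, θ₂ = -0.3492, θ₃ = 0.8725

rotate P by −φ1: (-0.0678, 0.0712, -0.1895)
  A cos θ + B sin θ = C:  0.2078·cos θ + -0.1895·sin θ = -0.0840
  γ=atan2(-0.1895,0.2078)=-0.7394;  ψ=arccos(-0.2987)=1.8741;  θ1=γ+ψ≈1.1348
arm 2 (φ=120.0°): x'=0.0956, y'=0.0231
  A cos θ + B sin θ = C:  0.0444·cos θ + -0.1895·sin θ = 0.1066
  √(A²+B²)=0.1946;  θ2 = -1.3405+0.9913 ≈ -0.3492
rotate P by −φ3: (-0.0278, -0.0943, -0.1895)
  A=0.1678, B=-0.1895, C=(l²−L²−A²−y'²−z²)/(2L)=-0.0373
  √(A²+B²)=0.2531;  θ3 = -0.8462+1.7187 ≈ 0.8725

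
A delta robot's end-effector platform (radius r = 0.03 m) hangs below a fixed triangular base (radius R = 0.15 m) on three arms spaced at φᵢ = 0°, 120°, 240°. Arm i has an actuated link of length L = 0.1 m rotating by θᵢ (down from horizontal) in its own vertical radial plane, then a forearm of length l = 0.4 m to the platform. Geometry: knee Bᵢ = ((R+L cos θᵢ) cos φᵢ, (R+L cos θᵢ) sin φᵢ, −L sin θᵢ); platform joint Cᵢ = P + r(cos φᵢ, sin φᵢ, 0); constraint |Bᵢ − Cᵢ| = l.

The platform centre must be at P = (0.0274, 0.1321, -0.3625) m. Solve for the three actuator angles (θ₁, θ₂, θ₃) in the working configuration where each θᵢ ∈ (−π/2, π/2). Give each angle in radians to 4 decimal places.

θ₁ = 0.3496, θ₂ = -0.0872, θ₃ = 1.1347

arm 1 (φ=0.0°): x'=0.0274, y'=0.1321
  A cos θ + B sin θ = C:  0.0926·cos θ + -0.3625·sin θ = -0.0372
  θ1 = atan2(B,A) + arccos(C/0.3741) = 0.3496
φ2=120.0° → target in arm frame (0.1007, -0.0898)
  e−x'=0.0193;  (l²−L²−(e−x')²−y'²−z²)/2L = 0.0508
  γ=atan2(-0.3625,0.0193)=-1.5176;  ψ=arccos(0.1400)=1.4304;  θ2=γ+ψ≈-0.0872
rotate P by −φ3: (-0.1281, -0.0423, -0.3625)
  e−x'=0.2481;  (l²−L²−(e−x')²−y'²−z²)/2L = -0.2238
  γ=atan2(-0.3625,0.2481)=-0.9706;  ψ=arccos(-0.5094)=2.1053;  θ3=γ+ψ≈1.1347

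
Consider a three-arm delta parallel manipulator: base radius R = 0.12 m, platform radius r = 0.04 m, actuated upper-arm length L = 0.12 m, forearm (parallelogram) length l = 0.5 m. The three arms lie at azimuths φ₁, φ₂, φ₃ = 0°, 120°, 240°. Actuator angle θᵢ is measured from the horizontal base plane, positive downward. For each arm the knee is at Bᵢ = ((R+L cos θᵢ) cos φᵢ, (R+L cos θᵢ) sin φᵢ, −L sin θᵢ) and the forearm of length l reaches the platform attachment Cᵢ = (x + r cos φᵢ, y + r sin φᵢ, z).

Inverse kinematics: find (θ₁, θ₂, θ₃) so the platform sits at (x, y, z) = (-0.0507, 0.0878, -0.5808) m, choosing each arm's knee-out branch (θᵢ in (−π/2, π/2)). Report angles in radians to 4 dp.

θ₁ = 1.3089, θ₂ = 0.7853, θ₃ = 1.3089

arm 1 (φ=0.0°): x'=-0.0507, y'=0.0878
  A=0.1307, B=-0.5808, C=(l²−L²−A²−y'²−z²)/(2L)=-0.5272
  √(A²+B²)=0.5953;  θ1 = -1.3494+2.6584 ≈ 1.3089
arm 2 (φ=120.0°): x'=0.1014, y'=0.0000
  A=-0.0214, B=-0.5808, C=(l²−L²−A²−y'²−z²)/(2L)=-0.4258
  θ2 = atan2(B,A) + arccos(C/0.5812) = 0.7853
rotate P by −φ3: (-0.0507, -0.0878, -0.5808)
  A=0.1307, B=-0.5808, C=(l²−L²−A²−y'²−z²)/(2L)=-0.5272
  √(A²+B²)=0.5953;  θ3 = -1.3495+2.6584 ≈ 1.3089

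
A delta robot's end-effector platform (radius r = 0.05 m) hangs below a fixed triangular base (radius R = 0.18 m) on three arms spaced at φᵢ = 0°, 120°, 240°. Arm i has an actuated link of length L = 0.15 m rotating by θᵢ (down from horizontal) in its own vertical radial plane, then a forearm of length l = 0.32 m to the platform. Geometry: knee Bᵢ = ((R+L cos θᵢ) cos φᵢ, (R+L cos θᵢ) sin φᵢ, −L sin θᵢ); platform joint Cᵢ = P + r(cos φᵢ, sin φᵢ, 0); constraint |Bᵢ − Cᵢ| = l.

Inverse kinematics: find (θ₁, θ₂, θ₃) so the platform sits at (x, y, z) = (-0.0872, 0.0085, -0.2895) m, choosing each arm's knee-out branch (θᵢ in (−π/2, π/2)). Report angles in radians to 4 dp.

θ₁ = 1.1343, θ₂ = 0.4366, θ₃ = 0.5236

φ1=0.0° → target in arm frame (-0.0872, 0.0085)
  e−x'=0.2172;  (l²−L²−(e−x')²−y'²−z²)/2L = -0.1705
  √(A²+B²)=0.3619;  θ1 = -0.9271+2.0614 ≈ 1.1343
φ2=120.0° → target in arm frame (0.0510, 0.0713)
  A cos θ + B sin θ = C:  0.0790·cos θ + -0.2895·sin θ = -0.0508
  √(A²+B²)=0.3001;  θ2 = -1.3043+1.7409 ≈ 0.4366
arm 3 (φ=240.0°): x'=0.0362, y'=-0.0798
  A cos θ + B sin θ = C:  0.0938·cos θ + -0.2895·sin θ = -0.0635
  θ3 = atan2(B,A) + arccos(C/0.3043) = 0.5236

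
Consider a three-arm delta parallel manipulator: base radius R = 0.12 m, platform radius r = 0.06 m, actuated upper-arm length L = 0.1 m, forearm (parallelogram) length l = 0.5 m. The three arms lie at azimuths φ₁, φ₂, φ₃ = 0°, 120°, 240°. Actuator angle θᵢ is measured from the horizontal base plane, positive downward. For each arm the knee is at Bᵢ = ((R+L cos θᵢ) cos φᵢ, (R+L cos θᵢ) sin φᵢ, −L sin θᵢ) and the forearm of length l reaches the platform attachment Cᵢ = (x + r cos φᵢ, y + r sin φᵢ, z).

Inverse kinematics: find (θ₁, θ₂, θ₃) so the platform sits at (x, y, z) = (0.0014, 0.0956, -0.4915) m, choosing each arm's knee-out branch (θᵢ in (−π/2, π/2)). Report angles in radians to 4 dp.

arm 1 (φ=0.0°): x'=0.0014, y'=0.0956
  A=0.0586, B=-0.4915, C=(l²−L²−A²−y'²−z²)/(2L)=-0.0707
  √(A²+B²)=0.4950;  θ1 = -1.4521+1.7142 ≈ 0.2620
φ2=120.0° → target in arm frame (0.0821, -0.0490)
  e−x'=-0.0221;  (l²−L²−(e−x')²−y'²−z²)/2L = -0.0223
  θ2 = atan2(B,A) + arccos(C/0.4920) = 0.0004
φ3=240.0° → target in arm frame (-0.0835, -0.0466)
  A cos θ + B sin θ = C:  0.1435·cos θ + -0.4915·sin θ = -0.1217
  θ3 = atan2(B,A) + arccos(C/0.5120) = 0.5240

θ₁ = 0.2620, θ₂ = 0.0004, θ₃ = 0.5240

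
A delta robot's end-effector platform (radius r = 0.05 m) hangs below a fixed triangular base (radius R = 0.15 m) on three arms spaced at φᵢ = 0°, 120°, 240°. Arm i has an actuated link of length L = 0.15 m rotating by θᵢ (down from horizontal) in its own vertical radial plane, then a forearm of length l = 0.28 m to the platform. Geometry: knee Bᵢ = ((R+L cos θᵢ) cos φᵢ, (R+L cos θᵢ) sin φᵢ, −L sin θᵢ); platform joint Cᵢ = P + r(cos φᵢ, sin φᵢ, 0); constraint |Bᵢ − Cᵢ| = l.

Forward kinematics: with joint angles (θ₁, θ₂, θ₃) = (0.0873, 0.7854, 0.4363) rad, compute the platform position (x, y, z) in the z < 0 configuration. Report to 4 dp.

arm 1 at φ=0.0°: e+L cos θ1 = 0.2494;  centre 1 = (0.2494, 0.0000, -0.0131)
φ2=120.0°: virtual centre (-0.1030, 0.1785, -0.1061), radius l
φ3=240.0°: virtual centre (-0.1180, -0.2043, -0.0634), radius l
eliminate P² terms by subtracting sphere 1 from 2 and 3
[-0.7049 0.3569 -0.1860]·P = -0.0087;  [-0.7348 -0.4087 -0.1006]·P = -0.0027
Cramer: x(z) = 0.0082-0.2034z;  y(z) = -0.0081+0.1194z
quadratic in z: (1.0556)z²+(0.1223)z+(-0.0200)=0, √Δ=0.3151 → z ∈ {-0.2072, 0.0913}; z = -0.2072 (taking z<0)
x = 0.0503, y = -0.0329

(0.0503, -0.0329, -0.2072)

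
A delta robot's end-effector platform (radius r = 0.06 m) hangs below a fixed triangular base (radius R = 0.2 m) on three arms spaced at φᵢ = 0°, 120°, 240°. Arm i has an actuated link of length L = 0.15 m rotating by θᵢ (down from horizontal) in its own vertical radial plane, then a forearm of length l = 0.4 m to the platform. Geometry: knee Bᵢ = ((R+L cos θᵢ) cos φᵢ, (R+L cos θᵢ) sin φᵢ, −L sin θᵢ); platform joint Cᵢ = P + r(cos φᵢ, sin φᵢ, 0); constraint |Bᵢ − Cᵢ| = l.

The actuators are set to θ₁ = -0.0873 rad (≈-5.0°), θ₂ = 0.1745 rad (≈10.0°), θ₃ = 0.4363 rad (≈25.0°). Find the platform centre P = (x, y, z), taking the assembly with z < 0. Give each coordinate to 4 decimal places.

(0.0432, 0.0269, -0.3010)

arm 1 at φ=0.0°: e+L cos θ1 = 0.2894;  centre 1 = (0.2894, 0.0000, 0.0131)
centre 2 = (0.2877·cos120.0°, 0.2877·sin120.0°, -0.0260) = (-0.1439, 0.2492, -0.0260)
centre 3 = (0.2759·cos240.0°, 0.2759·sin240.0°, -0.0634) = (-0.1380, -0.2390, -0.0634)
eliminate P² terms by subtracting sphere 1 from 2 and 3
[-0.8666 0.4983 -0.0782]·P = -0.0005;  [-0.8548 -0.4780 -0.1529]·P = -0.0038
Cramer: x(z) = 0.0025-0.1352z;  y(z) = 0.0034-0.0781z
into |P−centre ₁|² = l²: 1.0244z² + 0.0509z + -0.0775 = 0;  Δ = 0.3201;  z = -0.3010 or 0.2513 → z<0 root = -0.3010
x = 0.0432, y = 0.0269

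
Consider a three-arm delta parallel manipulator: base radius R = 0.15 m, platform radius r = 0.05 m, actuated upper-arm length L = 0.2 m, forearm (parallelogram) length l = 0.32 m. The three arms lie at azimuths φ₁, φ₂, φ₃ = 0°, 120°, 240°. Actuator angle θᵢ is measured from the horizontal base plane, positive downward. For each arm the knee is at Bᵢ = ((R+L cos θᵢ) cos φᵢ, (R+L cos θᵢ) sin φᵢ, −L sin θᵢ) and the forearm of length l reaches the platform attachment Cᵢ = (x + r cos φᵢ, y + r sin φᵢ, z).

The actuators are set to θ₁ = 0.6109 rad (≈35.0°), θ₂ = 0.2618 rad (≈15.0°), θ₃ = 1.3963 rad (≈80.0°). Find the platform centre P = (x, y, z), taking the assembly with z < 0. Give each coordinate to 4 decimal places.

(0.0517, 0.1663, -0.2872)

arm 1 at φ=0.0°: e+L cos θ1 = 0.2638;  O1 = (0.2638, 0.0000, -0.1147)
φ2=120.0°: virtual centre (-0.1466, 0.2539, -0.0518), radius l
φ3=240.0°: virtual centre (-0.0674, -0.1167, -0.1970), radius l
eliminate P² terms by subtracting sphere 1 from 2 and 3
[-0.8208 0.5078 0.1259]·P = 0.0059;  [-0.6624 -0.2333 -0.1645]·P = -0.0258
Cramer: x(z) = 0.0222-0.1026z;  y(z) = 0.0475-0.4137z
quadratic in z: (1.1817)z²+(0.2397)z+(-0.0286)=0, √Δ=0.4390 → z ∈ {-0.2872, 0.0843}; z = -0.2872 (taking z<0)
x = 0.0517, y = 0.1663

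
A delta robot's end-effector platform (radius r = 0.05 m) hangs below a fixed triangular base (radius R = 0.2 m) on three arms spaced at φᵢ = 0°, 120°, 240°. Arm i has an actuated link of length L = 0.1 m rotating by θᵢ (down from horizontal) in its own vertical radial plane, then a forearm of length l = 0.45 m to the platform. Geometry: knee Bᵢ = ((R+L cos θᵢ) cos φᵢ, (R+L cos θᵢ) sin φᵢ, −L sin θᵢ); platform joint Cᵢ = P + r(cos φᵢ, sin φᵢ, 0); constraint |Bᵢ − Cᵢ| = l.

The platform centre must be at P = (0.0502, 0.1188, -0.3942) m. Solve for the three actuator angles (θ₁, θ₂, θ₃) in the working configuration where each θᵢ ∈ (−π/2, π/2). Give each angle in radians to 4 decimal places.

θ₁ = 0.0870, θ₂ = -0.0879, θ₃ = 1.0465

rotate P by −φ1: (0.0502, 0.1188, -0.3942)
  A=0.0998, B=-0.3942, C=(l²−L²−A²−y'²−z²)/(2L)=0.0652
  θ1 = atan2(B,A) + arccos(C/0.4066) = 0.0870
arm 2 (φ=120.0°): x'=0.0778, y'=-0.1029
  A=0.0722, B=-0.3942, C=(l²−L²−A²−y'²−z²)/(2L)=0.1065
  θ2 = atan2(B,A) + arccos(C/0.4008) = -0.0879
φ3=240.0° → target in arm frame (-0.1280, -0.0159)
  e−x'=0.2780;  (l²−L²−(e−x')²−y'²−z²)/2L = -0.2021
  √(A²+B²)=0.4824;  θ3 = -0.9566+2.0031 ≈ 1.0465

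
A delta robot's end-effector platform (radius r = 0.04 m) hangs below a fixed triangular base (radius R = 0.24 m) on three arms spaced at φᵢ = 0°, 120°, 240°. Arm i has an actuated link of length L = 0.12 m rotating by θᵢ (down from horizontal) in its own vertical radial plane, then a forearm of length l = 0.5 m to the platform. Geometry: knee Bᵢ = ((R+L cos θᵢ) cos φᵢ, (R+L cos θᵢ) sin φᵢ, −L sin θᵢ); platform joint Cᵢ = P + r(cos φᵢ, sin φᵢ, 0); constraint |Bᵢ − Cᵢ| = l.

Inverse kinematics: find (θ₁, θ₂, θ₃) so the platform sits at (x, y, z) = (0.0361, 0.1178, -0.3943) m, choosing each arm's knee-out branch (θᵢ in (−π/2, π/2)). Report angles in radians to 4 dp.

arm 1 (φ=0.0°): x'=0.0361, y'=0.1178
  A cos θ + B sin θ = C:  0.1639·cos θ + -0.3943·sin θ = 0.1641
  γ=atan2(-0.3943,0.1639)=-1.1769;  ψ=arccos(0.3843)=1.1763;  θ1=γ+ψ≈-0.0005
rotate P by −φ2: (0.0840, -0.0902, -0.3943)
  A=0.1160, B=-0.3943, C=(l²−L²−A²−y'²−z²)/(2L)=0.2439
  θ2 = atan2(B,A) + arccos(C/0.4110) = -0.3491
φ3=240.0° → target in arm frame (-0.1201, -0.0276)
  A cos θ + B sin θ = C:  0.3201·cos θ + -0.3943·sin θ = -0.0962
  √(A²+B²)=0.5079;  θ3 = -0.8889+1.7613 ≈ 0.8724

θ₁ = -0.0005, θ₂ = -0.3491, θ₃ = 0.8724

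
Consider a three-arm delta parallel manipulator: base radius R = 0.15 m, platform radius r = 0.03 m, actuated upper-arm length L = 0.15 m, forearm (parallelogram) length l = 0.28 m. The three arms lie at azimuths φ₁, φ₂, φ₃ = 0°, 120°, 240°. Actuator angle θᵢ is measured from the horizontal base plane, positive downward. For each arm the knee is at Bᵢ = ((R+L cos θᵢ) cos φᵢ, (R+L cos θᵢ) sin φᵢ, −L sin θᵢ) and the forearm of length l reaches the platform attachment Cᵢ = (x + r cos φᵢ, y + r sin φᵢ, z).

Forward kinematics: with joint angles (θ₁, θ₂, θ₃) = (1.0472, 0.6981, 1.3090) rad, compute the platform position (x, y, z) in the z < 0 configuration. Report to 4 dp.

(-0.0027, 0.0712, -0.3149)

S1 = (0.1950·cos0.0°, 0.1950·sin0.0°, -0.1299) = (0.1950, 0.0000, -0.1299)
φ2=120.0°: virtual centre (-0.1175, 0.2034, -0.0964), radius l
arm 3 at φ=240.0°: ρ3 = 0.1588;  S3 = (-0.0794, -0.1375, -0.1449)
|S₂|²−|S₁|² = 0.0096;  |S₃|²−|S₁|² = -0.0087
[-0.6249 0.4069 0.0670]·P = 0.0096;  [-0.5488 -0.2751 -0.0300]·P = -0.0087
det = 0.3952;  x = 0.0023+0.0158z,  y = 0.0270+-0.1404z
sphere 1 gives Az²+Bz+C=0 with A=1.0200, B=0.2461, C=-0.0237;  B²−4AC=0.1571;  roots -0.3149, 0.0736;  negative root z = -0.3149
x = -0.0027, y = 0.0712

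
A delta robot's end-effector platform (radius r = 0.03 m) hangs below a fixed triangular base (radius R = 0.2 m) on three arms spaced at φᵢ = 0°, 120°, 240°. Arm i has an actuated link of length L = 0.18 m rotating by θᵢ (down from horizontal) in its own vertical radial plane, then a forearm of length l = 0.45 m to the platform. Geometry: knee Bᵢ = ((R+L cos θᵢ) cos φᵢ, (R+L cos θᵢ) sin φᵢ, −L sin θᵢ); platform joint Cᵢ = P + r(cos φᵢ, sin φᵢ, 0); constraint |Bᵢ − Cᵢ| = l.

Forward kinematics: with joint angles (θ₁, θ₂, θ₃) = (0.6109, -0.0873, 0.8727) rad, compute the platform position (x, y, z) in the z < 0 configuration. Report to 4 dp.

arm 1 at φ=0.0°: e+L cos θ1 = 0.3174;  O1 = (0.3174, 0.0000, -0.1032)
arm 2 at φ=120.0°: e+L cos θ2 = 0.3493;  O2 = (-0.1747, 0.3025, 0.0157)
φ3=240.0°: virtual centre (-0.1428, -0.2474, -0.1379), radius l
subtract pairs → two planes through P
linear system: -0.9842x+0.6050y = 0.0108−0.2379z; -0.9206x+-0.4948y = -0.0108−-0.0693z
det = 1.0440;  x = 0.0011+0.0726z,  y = 0.0197+-0.2751z
quadratic in z: (1.0809)z²+(0.1497)z+(-0.0914)=0, √Δ=0.6462 → z ∈ {-0.3682, 0.2296}; z = -0.3682 (taking z<0)
x = -0.0256, y = 0.1210

(-0.0256, 0.1210, -0.3682)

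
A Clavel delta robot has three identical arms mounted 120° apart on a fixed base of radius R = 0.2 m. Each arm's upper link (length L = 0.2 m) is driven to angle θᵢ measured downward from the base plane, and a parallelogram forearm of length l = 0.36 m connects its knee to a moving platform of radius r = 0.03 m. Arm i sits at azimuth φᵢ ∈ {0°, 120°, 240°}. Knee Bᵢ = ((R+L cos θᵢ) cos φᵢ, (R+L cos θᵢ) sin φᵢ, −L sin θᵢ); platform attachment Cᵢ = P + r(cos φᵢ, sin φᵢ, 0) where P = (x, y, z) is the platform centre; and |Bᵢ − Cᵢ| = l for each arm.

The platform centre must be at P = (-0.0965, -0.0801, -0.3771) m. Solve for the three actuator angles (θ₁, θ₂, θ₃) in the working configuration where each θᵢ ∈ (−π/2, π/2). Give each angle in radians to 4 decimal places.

θ₁ = 1.3963, θ₂ = 1.1346, θ₃ = 0.5234

rotate P by −φ1: (-0.0965, -0.0801, -0.3771)
  A=0.2665, B=-0.3771, C=(l²−L²−A²−y'²−z²)/(2L)=-0.3251
  √(A²+B²)=0.4618;  θ1 = -0.9556+2.3519 ≈ 1.3963
rotate P by −φ2: (-0.0211, 0.1236, -0.3771)
  A=0.1911, B=-0.3771, C=(l²−L²−A²−y'²−z²)/(2L)=-0.2610
  γ=atan2(-0.3771,0.1911)=-1.1017;  ψ=arccos(-0.6174)=2.2363;  θ2=γ+ψ≈1.1346
rotate P by −φ3: (0.1176, -0.0435, -0.3771)
  e−x'=0.0524;  (l²−L²−(e−x')²−y'²−z²)/2L = -0.1431
  √(A²+B²)=0.3807;  θ3 = -1.4328+1.9561 ≈ 0.5234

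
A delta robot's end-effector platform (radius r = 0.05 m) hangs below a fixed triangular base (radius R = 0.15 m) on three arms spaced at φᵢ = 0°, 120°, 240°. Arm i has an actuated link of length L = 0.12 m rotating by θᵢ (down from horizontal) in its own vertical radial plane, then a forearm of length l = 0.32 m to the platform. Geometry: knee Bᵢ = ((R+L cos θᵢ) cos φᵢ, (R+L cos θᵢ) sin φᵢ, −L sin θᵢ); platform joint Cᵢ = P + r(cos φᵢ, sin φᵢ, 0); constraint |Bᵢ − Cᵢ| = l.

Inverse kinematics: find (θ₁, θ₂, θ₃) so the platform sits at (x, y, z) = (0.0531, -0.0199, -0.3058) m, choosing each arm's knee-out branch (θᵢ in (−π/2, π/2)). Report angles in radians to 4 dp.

arm 1 (φ=0.0°): x'=0.0531, y'=-0.0199
  e−x'=0.0469;  (l²−L²−(e−x')²−y'²−z²)/2L = -0.0338
  θ1 = atan2(B,A) + arccos(C/0.3094) = 0.2616
rotate P by −φ2: (-0.0438, -0.0360, -0.3058)
  A=0.1438, B=-0.3058, C=(l²−L²−A²−y'²−z²)/(2L)=-0.1145
  θ2 = atan2(B,A) + arccos(C/0.3379) = 0.7853
φ3=240.0° → target in arm frame (-0.0093, 0.0559)
  e−x'=0.1093;  (l²−L²−(e−x')²−y'²−z²)/2L = -0.0858
  θ3 = atan2(B,A) + arccos(C/0.3248) = 0.6107

θ₁ = 0.2616, θ₂ = 0.7853, θ₃ = 0.6107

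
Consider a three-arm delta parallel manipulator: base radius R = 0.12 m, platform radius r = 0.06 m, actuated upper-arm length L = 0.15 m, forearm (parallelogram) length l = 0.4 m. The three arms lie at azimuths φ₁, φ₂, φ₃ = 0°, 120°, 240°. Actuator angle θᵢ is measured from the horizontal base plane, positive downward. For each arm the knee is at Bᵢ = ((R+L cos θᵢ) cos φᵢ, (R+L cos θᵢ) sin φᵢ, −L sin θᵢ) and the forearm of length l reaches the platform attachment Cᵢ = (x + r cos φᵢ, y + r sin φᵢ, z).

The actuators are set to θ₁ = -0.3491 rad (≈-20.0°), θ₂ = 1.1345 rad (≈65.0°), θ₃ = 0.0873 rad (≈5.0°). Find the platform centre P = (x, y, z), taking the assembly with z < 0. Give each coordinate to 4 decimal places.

(0.1661, -0.1737, -0.3073)

φ1=0.0°: virtual centre (0.2010, 0.0000, 0.0513), radius l
φ2=120.0°: virtual centre (-0.0617, 0.1069, -0.1359), radius l
S3 = (0.2094·cos240.0°, 0.2094·sin240.0°, -0.0131) = (-0.1047, -0.1814, -0.0131)
|S₂|²−|S₁|² = -0.0093;  |S₃|²−|S₁|² = 0.0010
plane₁₂: -0.5253x+0.2137y+-0.3745z = -0.0093
det = 0.3212;  x = 0.0098+-0.5086z,  y = -0.0194+0.5022z
into |P−S₁|² = l²: 1.5109z² + 0.0723z + -0.1205 = 0;  Δ = 0.7333;  z = -0.3073 or 0.2594 → z<0 root = -0.3073
x = 0.1661, y = -0.1737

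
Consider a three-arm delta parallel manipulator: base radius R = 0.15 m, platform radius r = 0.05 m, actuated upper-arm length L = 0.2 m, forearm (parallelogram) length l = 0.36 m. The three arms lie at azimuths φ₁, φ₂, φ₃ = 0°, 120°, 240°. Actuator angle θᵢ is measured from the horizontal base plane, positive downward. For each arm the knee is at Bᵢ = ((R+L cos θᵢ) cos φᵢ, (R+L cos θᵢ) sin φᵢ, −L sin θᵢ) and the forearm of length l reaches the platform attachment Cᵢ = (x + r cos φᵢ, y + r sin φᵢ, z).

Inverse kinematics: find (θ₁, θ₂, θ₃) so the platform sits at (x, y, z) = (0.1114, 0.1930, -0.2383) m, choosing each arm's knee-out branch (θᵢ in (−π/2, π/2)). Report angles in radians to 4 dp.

θ₁ = 0.0001, θ₂ = -0.0002, θ₃ = 1.3960

rotate P by −φ1: (0.1114, 0.1930, -0.2383)
  A=-0.0114, B=-0.2383, C=(l²−L²−A²−y'²−z²)/(2L)=-0.0114
  √(A²+B²)=0.2386;  θ1 = -1.6186+1.6187 ≈ 0.0001
rotate P by −φ2: (0.1114, -0.1930, -0.2383)
  A=-0.0114, B=-0.2383, C=(l²−L²−A²−y'²−z²)/(2L)=-0.0114
  γ=atan2(-0.2383,-0.0114)=-1.6188;  ψ=arccos(-0.0478)=1.6186;  θ2=γ+ψ≈-0.0002
rotate P by −φ3: (-0.2228, 0.0000, -0.2383)
  A=0.3228, B=-0.2383, C=(l²−L²−A²−y'²−z²)/(2L)=-0.1785
  θ3 = atan2(B,A) + arccos(C/0.4013) = 1.3960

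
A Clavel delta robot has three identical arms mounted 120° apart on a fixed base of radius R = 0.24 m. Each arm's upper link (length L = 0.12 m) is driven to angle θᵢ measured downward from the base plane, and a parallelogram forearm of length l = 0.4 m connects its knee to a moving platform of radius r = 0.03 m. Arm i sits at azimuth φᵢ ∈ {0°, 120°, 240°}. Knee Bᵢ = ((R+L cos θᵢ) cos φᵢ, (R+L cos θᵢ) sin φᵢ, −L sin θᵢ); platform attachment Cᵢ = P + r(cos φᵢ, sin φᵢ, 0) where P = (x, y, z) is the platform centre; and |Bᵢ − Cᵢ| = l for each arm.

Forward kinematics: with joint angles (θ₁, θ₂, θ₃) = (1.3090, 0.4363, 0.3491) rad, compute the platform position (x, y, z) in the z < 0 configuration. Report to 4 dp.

(-0.0987, -0.0068, -0.3269)

φ1=0.0°: virtual centre (0.2411, 0.0000, -0.1159), radius l
φ2=120.0°: virtual centre (-0.1594, 0.2761, -0.0507), radius l
φ3=240.0°: virtual centre (-0.1614, -0.2795, -0.0410), radius l
|O₂|²−|O₁|² = 0.0326;  |O₃|²−|O₁|² = 0.0343
plane₁₂: -0.8009x+0.5521y+0.1304z = 0.0326
Cramer: x(z) = -0.0417+0.1744z;  y(z) = -0.0014+0.0168z
quadratic in z: (1.0307)z²+(0.1332)z+(-0.0666)=0, √Δ=0.5407 → z ∈ {-0.3269, 0.1977}; z = -0.3269 (taking z<0)
x = -0.0987, y = -0.0068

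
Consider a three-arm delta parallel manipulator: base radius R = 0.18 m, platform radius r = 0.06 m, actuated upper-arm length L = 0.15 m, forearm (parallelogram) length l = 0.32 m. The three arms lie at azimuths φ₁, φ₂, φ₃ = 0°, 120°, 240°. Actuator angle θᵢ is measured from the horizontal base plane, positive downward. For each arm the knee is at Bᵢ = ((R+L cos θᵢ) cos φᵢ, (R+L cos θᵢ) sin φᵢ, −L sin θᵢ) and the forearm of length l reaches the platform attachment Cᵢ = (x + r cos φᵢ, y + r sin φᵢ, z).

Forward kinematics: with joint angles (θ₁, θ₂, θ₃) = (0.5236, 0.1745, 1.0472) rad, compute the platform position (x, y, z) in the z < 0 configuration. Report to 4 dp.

(0.0164, 0.0939, -0.2726)

φ1=0.0°: virtual centre (0.2499, 0.0000, -0.0750), radius l
O2 = (0.2677·cos120.0°, 0.2677·sin120.0°, -0.0260) = (-0.1339, 0.2319, -0.0260)
φ3=240.0°: virtual centre (-0.0975, -0.1689, -0.1299), radius l
subtract pairs → two planes through P
plane₁₂: -0.7675x+0.4637y+0.0979z = 0.0043
det = 0.5814;  x = 0.0080+-0.0307z,  y = 0.0225+-0.2620z
sphere 1 gives Az²+Bz+C=0 with A=1.0696, B=0.1531, C=-0.0378;  B²−4AC=0.1850;  roots -0.2726, 0.1295;  negative root z = -0.2726
x = 0.0164, y = 0.0939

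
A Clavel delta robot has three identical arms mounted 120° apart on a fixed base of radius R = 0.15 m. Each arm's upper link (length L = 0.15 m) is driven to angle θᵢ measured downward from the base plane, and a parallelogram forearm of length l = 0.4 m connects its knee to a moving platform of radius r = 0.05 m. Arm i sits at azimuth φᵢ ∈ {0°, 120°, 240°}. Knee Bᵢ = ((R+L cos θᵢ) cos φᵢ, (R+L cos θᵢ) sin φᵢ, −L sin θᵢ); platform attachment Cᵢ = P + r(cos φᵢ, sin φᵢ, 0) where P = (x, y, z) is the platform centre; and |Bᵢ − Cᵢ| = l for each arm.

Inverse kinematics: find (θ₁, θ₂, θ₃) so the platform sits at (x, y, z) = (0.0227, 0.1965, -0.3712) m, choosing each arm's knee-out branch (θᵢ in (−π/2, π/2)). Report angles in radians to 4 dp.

arm 1 (φ=0.0°): x'=0.0227, y'=0.1965
  A cos θ + B sin θ = C:  0.0773·cos θ + -0.3712·sin θ = -0.1496
  θ1 = atan2(B,A) + arccos(C/0.3792) = 0.6109
rotate P by −φ2: (0.1588, -0.1179, -0.3712)
  A cos θ + B sin θ = C:  -0.0588·cos θ + -0.3712·sin θ = -0.0588
  √(A²+B²)=0.3758;  θ2 = -1.7280+1.7280 ≈ 0.0000
rotate P by −φ3: (-0.1815, -0.0786, -0.3712)
  e−x'=0.2815;  (l²−L²−(e−x')²−y'²−z²)/2L = -0.2857
  √(A²+B²)=0.4659;  θ3 = -0.9219+2.2311 ≈ 1.3091

θ₁ = 0.6109, θ₂ = 0.0000, θ₃ = 1.3091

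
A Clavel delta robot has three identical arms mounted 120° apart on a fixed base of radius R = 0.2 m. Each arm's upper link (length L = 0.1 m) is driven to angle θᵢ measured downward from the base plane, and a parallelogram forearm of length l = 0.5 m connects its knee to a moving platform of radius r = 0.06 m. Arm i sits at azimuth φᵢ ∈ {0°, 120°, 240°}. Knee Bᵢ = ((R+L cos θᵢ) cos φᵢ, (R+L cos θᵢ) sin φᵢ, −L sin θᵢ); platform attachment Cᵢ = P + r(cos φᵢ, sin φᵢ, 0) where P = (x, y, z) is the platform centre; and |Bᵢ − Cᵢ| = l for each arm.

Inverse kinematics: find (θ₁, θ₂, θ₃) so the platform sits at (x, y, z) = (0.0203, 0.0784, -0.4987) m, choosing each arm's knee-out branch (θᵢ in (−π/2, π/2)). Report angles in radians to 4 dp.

rotate P by −φ1: (0.0203, 0.0784, -0.4987)
  A cos θ + B sin θ = C:  0.1197·cos θ + -0.4987·sin θ = -0.1459
  γ=atan2(-0.4987,0.1197)=-1.3352;  ψ=arccos(-0.2844)=1.8592;  θ1=γ+ψ≈0.5240
rotate P by −φ2: (0.0577, -0.0568, -0.4987)
  A cos θ + B sin θ = C:  0.0823·cos θ + -0.4987·sin θ = -0.0935
  θ2 = atan2(B,A) + arccos(C/0.5054) = 0.3494
arm 3 (φ=240.0°): x'=-0.0780, y'=-0.0216
  A cos θ + B sin θ = C:  0.2180·cos θ + -0.4987·sin θ = -0.2836
  γ=atan2(-0.4987,0.2180)=-1.1586;  ψ=arccos(-0.5210)=2.1188;  θ3=γ+ψ≈0.9602

θ₁ = 0.5240, θ₂ = 0.3494, θ₃ = 0.9602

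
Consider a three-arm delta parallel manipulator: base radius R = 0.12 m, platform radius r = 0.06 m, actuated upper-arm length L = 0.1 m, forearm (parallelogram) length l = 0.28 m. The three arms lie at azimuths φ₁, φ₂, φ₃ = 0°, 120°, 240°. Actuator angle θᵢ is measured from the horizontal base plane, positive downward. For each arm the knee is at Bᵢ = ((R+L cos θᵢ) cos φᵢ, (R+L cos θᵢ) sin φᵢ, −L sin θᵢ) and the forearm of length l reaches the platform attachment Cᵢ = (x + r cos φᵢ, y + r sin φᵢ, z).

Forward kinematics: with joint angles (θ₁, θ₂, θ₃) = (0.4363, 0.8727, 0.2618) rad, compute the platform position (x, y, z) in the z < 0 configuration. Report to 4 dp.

(0.0184, -0.0675, -0.2797)

arm 1 at φ=0.0°: (R−r)+L cos θ1 = 0.1506;  O1 = (0.1506, 0.0000, -0.0423)
φ2=120.0°: virtual centre (-0.0621, 0.1076, -0.0766), radius l
O3 = (0.1566·cos240.0°, 0.1566·sin240.0°, -0.0259) = (-0.0783, -0.1356, -0.0259)
subtract pairs → two planes through P
plane₁₂: -0.4255x+0.2153y+-0.0687z = -0.0032
Cramer: x(z) = 0.0033-0.0541z;  y(z) = -0.0082+0.2121z
into |P−O₁|² = l²: 1.0479z² + 0.0970z + -0.0548 = 0;  Δ = 0.2393;  z = -0.2797 or 0.1871 → z<0 root = -0.2797
x = 0.0184, y = -0.0675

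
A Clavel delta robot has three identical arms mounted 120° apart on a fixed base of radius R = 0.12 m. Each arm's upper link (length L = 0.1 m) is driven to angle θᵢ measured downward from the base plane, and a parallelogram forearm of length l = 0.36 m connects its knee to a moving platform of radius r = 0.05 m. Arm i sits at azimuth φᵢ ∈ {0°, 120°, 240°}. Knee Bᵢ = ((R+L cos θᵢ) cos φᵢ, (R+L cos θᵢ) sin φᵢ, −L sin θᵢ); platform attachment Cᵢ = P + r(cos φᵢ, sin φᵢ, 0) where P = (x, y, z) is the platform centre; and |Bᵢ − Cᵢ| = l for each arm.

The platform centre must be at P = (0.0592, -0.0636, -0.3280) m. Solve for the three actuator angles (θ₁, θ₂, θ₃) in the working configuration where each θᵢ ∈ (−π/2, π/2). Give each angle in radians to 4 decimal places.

θ₁ = -0.0870, θ₂ = 0.6109, θ₃ = 0.0876

rotate P by −φ1: (0.0592, -0.0636, -0.3280)
  A=0.0108, B=-0.3280, C=(l²−L²−A²−y'²−z²)/(2L)=0.0393
  γ=atan2(-0.3280,0.0108)=-1.5379;  ψ=arccos(0.1197)=1.4508;  θ1=γ+ψ≈-0.0870
arm 2 (φ=120.0°): x'=-0.0847, y'=-0.0195
  A=0.1547, B=-0.3280, C=(l²−L²−A²−y'²−z²)/(2L)=-0.0614
  γ=atan2(-0.3280,0.1547)=-1.1301;  ψ=arccos(-0.1694)=1.7411;  θ2=γ+ψ≈0.6109
φ3=240.0° → target in arm frame (0.0255, 0.0831)
  e−x'=0.0445;  (l²−L²−(e−x')²−y'²−z²)/2L = 0.0157
  γ=atan2(-0.3280,0.0445)=-1.4359;  ψ=arccos(0.0473)=1.5234;  θ3=γ+ψ≈0.0876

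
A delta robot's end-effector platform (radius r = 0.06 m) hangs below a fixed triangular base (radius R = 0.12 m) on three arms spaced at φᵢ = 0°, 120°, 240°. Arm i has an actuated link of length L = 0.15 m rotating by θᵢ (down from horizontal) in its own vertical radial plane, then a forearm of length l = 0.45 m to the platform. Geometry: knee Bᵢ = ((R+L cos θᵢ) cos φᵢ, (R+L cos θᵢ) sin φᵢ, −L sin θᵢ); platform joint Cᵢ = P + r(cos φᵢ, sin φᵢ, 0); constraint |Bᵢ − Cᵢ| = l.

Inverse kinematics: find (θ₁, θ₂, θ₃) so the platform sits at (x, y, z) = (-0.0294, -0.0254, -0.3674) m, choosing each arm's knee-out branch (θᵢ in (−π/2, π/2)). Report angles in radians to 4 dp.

θ₁ = -0.0878, θ₂ = -0.1746, θ₃ = -0.3495

φ1=0.0° → target in arm frame (-0.0294, -0.0254)
  A=0.0894, B=-0.3674, C=(l²−L²−A²−y'²−z²)/(2L)=0.1213
  θ1 = atan2(B,A) + arccos(C/0.3781) = -0.0878
φ2=120.0° → target in arm frame (-0.0073, 0.0382)
  A=0.0673, B=-0.3674, C=(l²−L²−A²−y'²−z²)/(2L)=0.1301
  γ=atan2(-0.3674,0.0673)=-1.3896;  ψ=arccos(0.3483)=1.2150;  θ2=γ+ψ≈-0.1746
arm 3 (φ=240.0°): x'=0.0367, y'=-0.0128
  e−x'=0.0233;  (l²−L²−(e−x')²−y'²−z²)/2L = 0.1477
  γ=atan2(-0.3674,0.0233)=-1.5075;  ψ=arccos(0.4012)=1.1579;  θ3=γ+ψ≈-0.3495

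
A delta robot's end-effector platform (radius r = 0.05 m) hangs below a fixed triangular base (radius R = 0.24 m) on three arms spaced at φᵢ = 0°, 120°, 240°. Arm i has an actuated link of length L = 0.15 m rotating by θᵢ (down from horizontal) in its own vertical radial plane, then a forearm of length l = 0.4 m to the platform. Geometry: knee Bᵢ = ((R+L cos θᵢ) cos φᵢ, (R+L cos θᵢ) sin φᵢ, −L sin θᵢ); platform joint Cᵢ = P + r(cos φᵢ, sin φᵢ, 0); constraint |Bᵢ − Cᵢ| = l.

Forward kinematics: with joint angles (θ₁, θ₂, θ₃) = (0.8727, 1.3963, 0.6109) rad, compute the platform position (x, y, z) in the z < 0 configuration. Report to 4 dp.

(0.0215, -0.0961, -0.3987)

arm 1 at φ=0.0°: e+L cos θ1 = 0.2864;  S1 = (0.2864, 0.0000, -0.1149)
φ2=120.0°: virtual centre (-0.1080, 0.1871, -0.1477), radius l
S3 = (0.3129·cos240.0°, 0.3129·sin240.0°, -0.0860) = (-0.1564, -0.2710, -0.0860)
subtract pairs → two planes through P
[-0.7889 0.3742 -0.0656]·P = -0.0267;  [-0.8857 -0.5419 0.0577]·P = 0.0101
Cramer: x(z) = 0.0141-0.0184z;  y(z) = -0.0417+0.1366z
into |P−S₁|² = l²: 1.0190z² + 0.2285z + -0.0709 = 0;  Δ = 0.3413;  z = -0.3987 or 0.1746 → z<0 root = -0.3987
x = 0.0215, y = -0.0961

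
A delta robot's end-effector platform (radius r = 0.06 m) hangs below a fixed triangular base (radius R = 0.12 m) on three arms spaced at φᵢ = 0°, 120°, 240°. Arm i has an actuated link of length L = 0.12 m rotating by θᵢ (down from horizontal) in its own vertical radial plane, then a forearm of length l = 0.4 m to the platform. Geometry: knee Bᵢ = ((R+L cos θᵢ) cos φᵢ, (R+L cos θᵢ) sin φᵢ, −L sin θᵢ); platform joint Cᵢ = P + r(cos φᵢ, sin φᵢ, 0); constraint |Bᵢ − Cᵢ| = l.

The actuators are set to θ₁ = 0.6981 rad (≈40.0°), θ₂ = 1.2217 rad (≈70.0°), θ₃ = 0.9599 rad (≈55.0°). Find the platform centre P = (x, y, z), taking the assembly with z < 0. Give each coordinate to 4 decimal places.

arm 1 at φ=0.0°: (R−r)+L cos θ1 = 0.1519;  centre 1 = (0.1519, 0.0000, -0.0771)
arm 2 at φ=120.0°: (R−r)+L cos θ2 = 0.1010;  centre 2 = (-0.0505, 0.0875, -0.1128)
centre 3 = (0.1288·cos240.0°, 0.1288·sin240.0°, -0.0983) = (-0.0644, -0.1116, -0.0983)
subtract pairs → two planes through P
linear system: -0.4049x+0.1750y = -0.0061−-0.0713z; -0.4327x+-0.2231y = -0.0028−-0.0423z
det = 0.1661;  x = 0.0111+-0.1404z,  y = -0.0092+0.0825z
into |P−centre ₁|² = l²: 1.0265z² + 0.1923z + -0.1341 = 0;  Δ = 0.5878;  z = -0.4671 or 0.2798 → z<0 root = -0.4671
x = 0.0767, y = -0.0477

(0.0767, -0.0477, -0.4671)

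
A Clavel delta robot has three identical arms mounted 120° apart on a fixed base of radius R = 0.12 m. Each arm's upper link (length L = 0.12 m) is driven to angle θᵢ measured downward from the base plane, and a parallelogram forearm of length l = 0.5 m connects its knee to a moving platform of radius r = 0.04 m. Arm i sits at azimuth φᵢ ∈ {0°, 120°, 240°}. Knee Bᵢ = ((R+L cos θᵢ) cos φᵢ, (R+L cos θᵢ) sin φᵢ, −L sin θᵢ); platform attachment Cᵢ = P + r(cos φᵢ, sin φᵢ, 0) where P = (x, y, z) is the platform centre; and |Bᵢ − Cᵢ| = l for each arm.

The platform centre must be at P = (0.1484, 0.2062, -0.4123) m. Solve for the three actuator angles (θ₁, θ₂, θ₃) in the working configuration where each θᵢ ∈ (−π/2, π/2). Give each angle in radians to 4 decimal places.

θ₁ = -0.3490, θ₂ = -0.1740, θ₃ = 1.0473

rotate P by −φ1: (0.1484, 0.2062, -0.4123)
  A cos θ + B sin θ = C:  -0.0684·cos θ + -0.4123·sin θ = 0.0767
  θ1 = atan2(B,A) + arccos(C/0.4179) = -0.3490
arm 2 (φ=120.0°): x'=0.1044, y'=-0.2316
  A cos θ + B sin θ = C:  -0.0244·cos θ + -0.4123·sin θ = 0.0474
  θ2 = atan2(B,A) + arccos(C/0.4130) = -0.1740
φ3=240.0° → target in arm frame (-0.2528, 0.0254)
  A cos θ + B sin θ = C:  0.3328·cos θ + -0.4123·sin θ = -0.1907
  θ3 = atan2(B,A) + arccos(C/0.5298) = 1.0473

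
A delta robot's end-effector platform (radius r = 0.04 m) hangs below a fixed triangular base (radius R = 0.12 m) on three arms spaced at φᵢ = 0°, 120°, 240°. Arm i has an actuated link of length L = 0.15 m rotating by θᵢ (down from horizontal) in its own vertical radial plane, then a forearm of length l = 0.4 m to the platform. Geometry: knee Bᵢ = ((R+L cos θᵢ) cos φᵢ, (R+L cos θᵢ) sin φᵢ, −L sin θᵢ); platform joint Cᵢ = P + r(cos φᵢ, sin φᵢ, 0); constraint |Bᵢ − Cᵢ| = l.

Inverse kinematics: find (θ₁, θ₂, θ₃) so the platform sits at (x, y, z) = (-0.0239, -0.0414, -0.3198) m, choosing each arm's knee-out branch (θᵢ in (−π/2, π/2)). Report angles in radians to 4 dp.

θ₁ = 0.0870, θ₂ = 0.0870, θ₃ = -0.2621

arm 1 (φ=0.0°): x'=-0.0239, y'=-0.0414
  A=0.1039, B=-0.3198, C=(l²−L²−A²−y'²−z²)/(2L)=0.0757
  θ1 = atan2(B,A) + arccos(C/0.3363) = 0.0870
φ2=120.0° → target in arm frame (-0.0239, 0.0414)
  e−x'=0.1039;  (l²−L²−(e−x')²−y'²−z²)/2L = 0.0757
  √(A²+B²)=0.3363;  θ2 = -1.2567+1.3436 ≈ 0.0870
arm 3 (φ=240.0°): x'=0.0478, y'=0.0000
  A cos θ + B sin θ = C:  0.0322·cos θ + -0.3198·sin θ = 0.1140
  √(A²+B²)=0.3214;  θ3 = -1.4705+1.2083 ≈ -0.2621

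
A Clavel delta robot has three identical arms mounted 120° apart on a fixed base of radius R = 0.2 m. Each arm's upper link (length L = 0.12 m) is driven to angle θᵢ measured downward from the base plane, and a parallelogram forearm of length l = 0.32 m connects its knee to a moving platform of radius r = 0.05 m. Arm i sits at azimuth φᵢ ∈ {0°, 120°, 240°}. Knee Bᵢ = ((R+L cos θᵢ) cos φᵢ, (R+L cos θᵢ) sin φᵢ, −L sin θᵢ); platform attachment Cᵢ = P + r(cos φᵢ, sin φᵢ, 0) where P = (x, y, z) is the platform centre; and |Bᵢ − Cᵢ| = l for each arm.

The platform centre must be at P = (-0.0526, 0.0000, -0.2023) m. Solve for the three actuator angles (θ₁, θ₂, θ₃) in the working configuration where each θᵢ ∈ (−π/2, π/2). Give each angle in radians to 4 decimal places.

φ1=0.0° → target in arm frame (-0.0526, 0.0000)
  e−x'=0.2026;  (l²−L²−(e−x')²−y'²−z²)/2L = 0.0251
  θ1 = atan2(B,A) + arccos(C/0.2863) = 0.6983
φ2=120.0° → target in arm frame (0.0263, 0.0456)
  e−x'=0.1237;  (l²−L²−(e−x')²−y'²−z²)/2L = 0.1237
  √(A²+B²)=0.2371;  θ2 = -1.0220+1.0218 ≈ -0.0002
rotate P by −φ3: (0.0263, -0.0456, -0.2023)
  e−x'=0.1237;  (l²−L²−(e−x')²−y'²−z²)/2L = 0.1237
  θ3 = atan2(B,A) + arccos(C/0.2371) = -0.0002

θ₁ = 0.6983, θ₂ = -0.0002, θ₃ = -0.0002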